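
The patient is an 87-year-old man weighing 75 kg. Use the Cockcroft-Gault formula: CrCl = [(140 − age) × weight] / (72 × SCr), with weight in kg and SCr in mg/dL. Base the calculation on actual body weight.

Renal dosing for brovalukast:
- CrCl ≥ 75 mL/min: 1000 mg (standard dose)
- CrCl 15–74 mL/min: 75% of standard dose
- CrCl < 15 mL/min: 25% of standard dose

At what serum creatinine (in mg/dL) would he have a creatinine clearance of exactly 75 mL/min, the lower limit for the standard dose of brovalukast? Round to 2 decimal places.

0.74 mg/dL

Standard dose requires CrCl ≥ 75 mL/min.
Set (140 − 87) × 75 / (72 × SCr) = 75
SCr = (140 − 87) × 75 / (72 × 75) = 0.736 mg/dL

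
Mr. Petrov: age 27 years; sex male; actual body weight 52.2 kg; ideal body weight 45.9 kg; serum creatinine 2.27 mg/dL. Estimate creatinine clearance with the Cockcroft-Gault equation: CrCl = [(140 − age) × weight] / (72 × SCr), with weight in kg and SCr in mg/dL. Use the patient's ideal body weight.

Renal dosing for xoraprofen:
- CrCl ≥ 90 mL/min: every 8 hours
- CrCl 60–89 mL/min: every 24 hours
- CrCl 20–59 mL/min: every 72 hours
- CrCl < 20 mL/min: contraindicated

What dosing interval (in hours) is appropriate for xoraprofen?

every 72 hours

CrCl = (140 − 27) × 45.9 / (72 × 2.27) = 5186.7 / 163.44 ≈ 31.7 mL/min
CrCl ≈ 32 mL/min → bracket 20–59 mL/min → every 72 hours.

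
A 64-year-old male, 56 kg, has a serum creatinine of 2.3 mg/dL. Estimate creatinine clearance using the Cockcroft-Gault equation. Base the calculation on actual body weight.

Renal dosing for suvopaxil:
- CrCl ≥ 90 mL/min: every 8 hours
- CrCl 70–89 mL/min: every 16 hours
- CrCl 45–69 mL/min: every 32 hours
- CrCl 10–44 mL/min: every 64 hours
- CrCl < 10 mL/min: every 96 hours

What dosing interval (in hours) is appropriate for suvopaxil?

every 64 hours

CrCl = (140 − 64) × 56 / (72 × 2.3) = 4256.0 / 165.60 ≈ 25.7 mL/min
CrCl ≈ 26 mL/min → bracket 10–44 mL/min → every 64 hours.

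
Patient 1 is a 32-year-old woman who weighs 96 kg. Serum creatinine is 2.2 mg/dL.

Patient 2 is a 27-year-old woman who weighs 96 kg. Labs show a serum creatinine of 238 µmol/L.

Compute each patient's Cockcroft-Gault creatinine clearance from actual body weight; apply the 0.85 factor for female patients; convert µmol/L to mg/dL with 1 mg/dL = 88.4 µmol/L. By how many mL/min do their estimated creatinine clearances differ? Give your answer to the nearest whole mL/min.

8 mL/min

Patient 1: CrCl = (140 − 32) × 96 / (72 × 2.2) × 0.85 = 10368.0 / 158.40 × 0.85 ≈ 55.6 mL/min
Patient 2: SCr = 238 / 88.4 = 2.692 mg/dL
Patient 2: CrCl = (140 − 27) × 96 / (72 × 2.692) × 0.85 = 10848.0 / 193.82 × 0.85 ≈ 47.6 mL/min
|55.6 − 47.6| = 8.0 mL/min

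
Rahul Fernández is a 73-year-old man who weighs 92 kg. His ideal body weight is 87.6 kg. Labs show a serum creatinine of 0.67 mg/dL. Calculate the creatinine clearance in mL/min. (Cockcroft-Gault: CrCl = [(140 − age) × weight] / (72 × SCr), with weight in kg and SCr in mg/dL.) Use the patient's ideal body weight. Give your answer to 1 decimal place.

121.7 mL/min

CrCl = (140 − 73) × 87.6 / (72 × 0.67) = 5869.2 / 48.24 ≈ 121.7 mL/min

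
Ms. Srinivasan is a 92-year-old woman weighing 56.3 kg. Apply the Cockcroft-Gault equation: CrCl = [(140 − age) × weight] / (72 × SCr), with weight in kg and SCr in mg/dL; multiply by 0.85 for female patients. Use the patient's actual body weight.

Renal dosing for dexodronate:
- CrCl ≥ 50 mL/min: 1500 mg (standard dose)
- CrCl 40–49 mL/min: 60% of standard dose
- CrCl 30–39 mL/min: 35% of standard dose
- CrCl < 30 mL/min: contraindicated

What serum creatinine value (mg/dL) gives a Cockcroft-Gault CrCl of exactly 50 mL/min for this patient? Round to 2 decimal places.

0.64 mg/dL

Standard dose requires CrCl ≥ 50 mL/min.
Set (140 − 92) × 56.3 × 0.85 / (72 × SCr) = 50
SCr = (140 − 92) × 56.3 × 0.85 / (72 × 50) = 0.638 mg/dL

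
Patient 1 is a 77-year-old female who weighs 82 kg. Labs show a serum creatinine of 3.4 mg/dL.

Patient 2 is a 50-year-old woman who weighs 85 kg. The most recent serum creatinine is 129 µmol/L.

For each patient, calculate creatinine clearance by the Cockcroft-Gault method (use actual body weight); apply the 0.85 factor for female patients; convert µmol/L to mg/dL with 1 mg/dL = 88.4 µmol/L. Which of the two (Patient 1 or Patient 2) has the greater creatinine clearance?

Patient 2

Patient 1: CrCl = (140 − 77) × 82 / (72 × 3.4) × 0.85 = 5166.0 / 244.80 × 0.85 ≈ 17.9 mL/min
Patient 2: SCr = 129 / 88.4 = 1.459 mg/dL
Patient 2: CrCl = (140 − 50) × 85 / (72 × 1.459) × 0.85 = 7650.0 / 105.05 × 0.85 ≈ 61.9 mL/min
17.9 vs 61.9 mL/min → Patient 2 is higher.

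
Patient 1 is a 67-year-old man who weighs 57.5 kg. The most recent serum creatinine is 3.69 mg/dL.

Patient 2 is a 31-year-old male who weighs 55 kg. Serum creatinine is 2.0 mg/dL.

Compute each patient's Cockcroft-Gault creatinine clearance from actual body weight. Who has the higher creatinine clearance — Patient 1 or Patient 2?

Patient 2

Patient 1: CrCl = (140 − 67) × 57.5 / (72 × 3.69) = 4197.5 / 265.68 ≈ 15.8 mL/min
Patient 2: CrCl = (140 − 31) × 55 / (72 × 2) = 5995.0 / 144.00 ≈ 41.6 mL/min
15.8 vs 41.6 mL/min → Patient 2 is higher.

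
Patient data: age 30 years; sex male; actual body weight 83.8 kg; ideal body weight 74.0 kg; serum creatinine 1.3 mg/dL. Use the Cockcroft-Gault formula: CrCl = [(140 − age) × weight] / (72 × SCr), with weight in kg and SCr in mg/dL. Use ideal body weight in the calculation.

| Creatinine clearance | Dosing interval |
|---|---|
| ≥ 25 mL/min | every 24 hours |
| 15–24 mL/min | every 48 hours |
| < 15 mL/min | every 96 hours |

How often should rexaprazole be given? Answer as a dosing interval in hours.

CrCl = (140 − 30) × 74 / (72 × 1.3) = 8140.0 / 93.60 ≈ 87.0 mL/min
CrCl ≈ 87 mL/min → bracket ≥ 25 mL/min → every 24 hours.

every 24 hours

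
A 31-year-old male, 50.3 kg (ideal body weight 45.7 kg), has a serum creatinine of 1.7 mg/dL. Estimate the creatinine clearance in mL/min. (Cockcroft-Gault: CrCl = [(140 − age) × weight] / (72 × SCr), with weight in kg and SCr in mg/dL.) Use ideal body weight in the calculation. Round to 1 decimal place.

CrCl = (140 − 31) × 45.7 / (72 × 1.7) = 4981.3 / 122.40 ≈ 40.7 mL/min

40.7 mL/min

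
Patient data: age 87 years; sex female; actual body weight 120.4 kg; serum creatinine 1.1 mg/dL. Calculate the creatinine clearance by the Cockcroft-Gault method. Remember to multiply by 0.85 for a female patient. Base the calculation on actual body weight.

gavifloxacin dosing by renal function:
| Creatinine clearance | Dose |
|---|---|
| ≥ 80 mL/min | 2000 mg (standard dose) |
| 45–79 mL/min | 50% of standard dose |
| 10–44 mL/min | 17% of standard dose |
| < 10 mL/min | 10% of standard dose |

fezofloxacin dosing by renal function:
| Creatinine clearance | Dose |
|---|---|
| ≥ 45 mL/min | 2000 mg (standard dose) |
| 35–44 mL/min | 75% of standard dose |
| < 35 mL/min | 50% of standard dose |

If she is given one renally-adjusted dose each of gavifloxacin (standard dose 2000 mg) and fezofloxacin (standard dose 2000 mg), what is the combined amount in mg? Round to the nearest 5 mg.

3000 mg

CrCl = (140 − 87) × 120.4 / (72 × 1.1) × 0.85 = 6381.2 / 79.20 × 0.85 ≈ 68.5 mL/min
CrCl ≈ 68 mL/min.
gavifloxacin: 45–79 mL/min → 50% of 2000 mg = 1000 mg.
fezofloxacin: ≥ 45 mL/min → 100% of 2000 mg = 2000 mg.
Total = 1000 + 2000 = 3000 mg.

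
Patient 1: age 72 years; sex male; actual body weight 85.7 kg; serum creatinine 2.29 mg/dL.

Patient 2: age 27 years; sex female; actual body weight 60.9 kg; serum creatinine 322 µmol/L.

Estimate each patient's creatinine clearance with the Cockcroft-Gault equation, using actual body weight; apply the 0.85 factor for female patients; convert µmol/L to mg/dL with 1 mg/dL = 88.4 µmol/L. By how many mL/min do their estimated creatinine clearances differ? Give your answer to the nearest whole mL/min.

Patient 1: CrCl = (140 − 72) × 85.7 / (72 × 2.29) = 5827.6 / 164.88 ≈ 35.3 mL/min
Patient 2: SCr = 322 / 88.4 = 3.643 mg/dL
Patient 2: CrCl = (140 − 27) × 60.9 / (72 × 3.643) × 0.85 = 6881.7 / 262.30 × 0.85 ≈ 22.3 mL/min
|35.3 − 22.3| = 13.0 mL/min

13 mL/min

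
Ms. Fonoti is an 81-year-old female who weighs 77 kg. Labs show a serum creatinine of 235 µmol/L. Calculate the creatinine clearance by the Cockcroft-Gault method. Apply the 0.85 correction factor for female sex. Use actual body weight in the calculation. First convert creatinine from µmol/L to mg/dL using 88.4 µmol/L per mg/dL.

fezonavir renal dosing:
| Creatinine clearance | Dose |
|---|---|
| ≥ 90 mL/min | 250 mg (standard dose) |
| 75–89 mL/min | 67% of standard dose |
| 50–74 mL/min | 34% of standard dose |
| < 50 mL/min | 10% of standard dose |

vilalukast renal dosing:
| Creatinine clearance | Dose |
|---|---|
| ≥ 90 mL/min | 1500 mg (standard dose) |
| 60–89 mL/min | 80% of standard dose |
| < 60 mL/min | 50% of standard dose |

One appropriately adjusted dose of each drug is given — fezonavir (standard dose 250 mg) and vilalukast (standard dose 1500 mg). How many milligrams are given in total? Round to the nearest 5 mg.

775 mg

SCr = 235 / 88.4 = 2.658 mg/dL
CrCl = (140 − 81) × 77 / (72 × 2.658) × 0.85 = 4543.0 / 191.38 × 0.85 ≈ 20.2 mL/min
CrCl ≈ 20 mL/min.
fezonavir: < 50 mL/min → 10% of 250 mg = 25 mg.
vilalukast: < 60 mL/min → 50% of 1500 mg = 750 mg.
Total = 25 + 750 = 775 mg.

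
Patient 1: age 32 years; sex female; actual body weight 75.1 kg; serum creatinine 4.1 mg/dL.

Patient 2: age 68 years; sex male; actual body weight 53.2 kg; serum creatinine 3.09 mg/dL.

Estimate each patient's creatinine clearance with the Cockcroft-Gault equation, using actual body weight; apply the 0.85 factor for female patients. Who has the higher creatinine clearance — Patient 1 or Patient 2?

Patient 1

Patient 1: CrCl = (140 − 32) × 75.1 / (72 × 4.1) × 0.85 = 8110.8 / 295.20 × 0.85 ≈ 23.4 mL/min
Patient 2: CrCl = (140 − 68) × 53.2 / (72 × 3.09) = 3830.4 / 222.48 ≈ 17.2 mL/min
23.4 vs 17.2 mL/min → Patient 1 is higher.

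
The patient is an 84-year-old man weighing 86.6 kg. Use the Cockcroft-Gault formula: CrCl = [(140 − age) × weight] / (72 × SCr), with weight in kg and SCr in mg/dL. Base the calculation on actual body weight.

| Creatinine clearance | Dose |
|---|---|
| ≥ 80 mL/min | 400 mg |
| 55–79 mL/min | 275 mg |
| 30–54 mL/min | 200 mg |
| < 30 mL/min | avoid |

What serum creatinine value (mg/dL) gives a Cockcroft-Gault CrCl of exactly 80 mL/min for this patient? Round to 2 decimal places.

Standard dose requires CrCl ≥ 80 mL/min.
Set (140 − 84) × 86.6 / (72 × SCr) = 80
SCr = (140 − 84) × 86.6 / (72 × 80) = 0.842 mg/dL

0.84 mg/dL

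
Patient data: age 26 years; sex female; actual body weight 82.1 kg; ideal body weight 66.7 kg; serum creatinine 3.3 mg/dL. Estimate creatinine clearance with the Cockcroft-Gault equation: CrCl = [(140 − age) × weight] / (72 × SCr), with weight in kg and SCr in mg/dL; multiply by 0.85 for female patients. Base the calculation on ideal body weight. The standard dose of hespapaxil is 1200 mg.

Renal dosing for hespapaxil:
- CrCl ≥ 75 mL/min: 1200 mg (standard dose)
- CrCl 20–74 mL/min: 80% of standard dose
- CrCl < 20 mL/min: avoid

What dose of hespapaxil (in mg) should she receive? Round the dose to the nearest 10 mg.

960 mg

CrCl = (140 − 26) × 66.7 / (72 × 3.3) × 0.85 = 7603.8 / 237.60 × 0.85 ≈ 27.2 mL/min
CrCl ≈ 27 mL/min → bracket 20–74 mL/min.
80% of 1200 mg = 960 mg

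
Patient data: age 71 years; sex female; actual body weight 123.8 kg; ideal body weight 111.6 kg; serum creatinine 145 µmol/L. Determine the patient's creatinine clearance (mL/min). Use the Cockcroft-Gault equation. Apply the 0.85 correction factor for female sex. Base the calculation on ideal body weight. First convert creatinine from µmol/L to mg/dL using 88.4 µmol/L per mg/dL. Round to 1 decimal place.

55.4 mL/min

SCr = 145 / 88.4 = 1.64 mg/dL
CrCl = (140 − 71) × 111.6 / (72 × 1.64) × 0.85 = 7700.4 / 118.08 × 0.85 ≈ 55.4 mL/min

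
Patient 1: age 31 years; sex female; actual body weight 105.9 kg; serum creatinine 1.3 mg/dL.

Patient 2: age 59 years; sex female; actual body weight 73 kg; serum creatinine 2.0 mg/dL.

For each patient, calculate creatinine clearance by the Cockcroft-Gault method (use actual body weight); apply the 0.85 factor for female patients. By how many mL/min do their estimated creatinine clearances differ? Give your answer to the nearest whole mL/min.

Patient 1: CrCl = (140 − 31) × 105.9 / (72 × 1.3) × 0.85 = 11543.1 / 93.60 × 0.85 ≈ 104.8 mL/min
Patient 2: CrCl = (140 − 59) × 73 / (72 × 2) × 0.85 = 5913.0 / 144.00 × 0.85 ≈ 34.9 mL/min
|104.8 − 34.9| = 69.9 mL/min

70 mL/min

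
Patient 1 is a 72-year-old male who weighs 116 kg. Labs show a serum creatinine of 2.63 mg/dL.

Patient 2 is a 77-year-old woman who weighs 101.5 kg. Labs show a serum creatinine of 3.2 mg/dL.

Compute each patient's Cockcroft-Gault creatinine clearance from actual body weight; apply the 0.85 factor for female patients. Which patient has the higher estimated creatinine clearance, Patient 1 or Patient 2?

Patient 1

Patient 1: CrCl = (140 − 72) × 116 / (72 × 2.63) = 7888.0 / 189.36 ≈ 41.7 mL/min
Patient 2: CrCl = (140 − 77) × 101.5 / (72 × 3.2) × 0.85 = 6394.5 / 230.40 × 0.85 ≈ 23.6 mL/min
41.7 vs 23.6 mL/min → Patient 1 is higher.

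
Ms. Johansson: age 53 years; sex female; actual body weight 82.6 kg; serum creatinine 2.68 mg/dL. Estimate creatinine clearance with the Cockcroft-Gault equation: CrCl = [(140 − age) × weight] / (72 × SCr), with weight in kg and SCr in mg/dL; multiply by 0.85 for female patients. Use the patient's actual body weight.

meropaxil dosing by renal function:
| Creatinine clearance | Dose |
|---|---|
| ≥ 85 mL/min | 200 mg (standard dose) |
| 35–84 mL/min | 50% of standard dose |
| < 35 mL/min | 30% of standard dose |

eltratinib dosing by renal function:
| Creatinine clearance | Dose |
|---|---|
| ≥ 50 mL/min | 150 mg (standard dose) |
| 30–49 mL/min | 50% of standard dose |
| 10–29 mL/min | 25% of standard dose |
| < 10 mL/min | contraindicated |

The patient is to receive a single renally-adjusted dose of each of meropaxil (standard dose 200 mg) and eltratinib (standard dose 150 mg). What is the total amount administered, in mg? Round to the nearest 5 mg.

135 mg

CrCl = (140 − 53) × 82.6 / (72 × 2.68) × 0.85 = 7186.2 / 192.96 × 0.85 ≈ 31.7 mL/min
CrCl ≈ 32 mL/min.
meropaxil: < 35 mL/min → 30% of 200 mg = 60 mg.
eltratinib: 30–49 mL/min → 50% of 150 mg = 75 mg.
Total = 60 + 75 = 135 mg.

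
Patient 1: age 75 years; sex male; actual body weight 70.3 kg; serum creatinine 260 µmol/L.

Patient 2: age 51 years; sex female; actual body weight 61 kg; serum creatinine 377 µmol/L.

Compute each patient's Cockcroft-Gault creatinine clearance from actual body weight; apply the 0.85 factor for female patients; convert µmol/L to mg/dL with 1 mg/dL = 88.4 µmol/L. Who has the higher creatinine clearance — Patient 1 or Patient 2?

Patient 1: SCr = 260 / 88.4 = 2.941 mg/dL
Patient 1: CrCl = (140 − 75) × 70.3 / (72 × 2.941) = 4569.5 / 211.75 ≈ 21.6 mL/min
Patient 2: SCr = 377 / 88.4 = 4.265 mg/dL
Patient 2: CrCl = (140 − 51) × 61 / (72 × 4.265) × 0.85 = 5429.0 / 307.08 × 0.85 ≈ 15.0 mL/min
21.6 vs 15.0 mL/min → Patient 1 is higher.

Patient 1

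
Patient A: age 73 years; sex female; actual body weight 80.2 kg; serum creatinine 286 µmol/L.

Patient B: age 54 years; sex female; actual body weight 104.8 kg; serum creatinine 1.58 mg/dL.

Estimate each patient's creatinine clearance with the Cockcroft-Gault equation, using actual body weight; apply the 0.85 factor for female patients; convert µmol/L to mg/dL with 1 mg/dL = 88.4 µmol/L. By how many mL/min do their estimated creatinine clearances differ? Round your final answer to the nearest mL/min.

Patient A: SCr = 286 / 88.4 = 3.235 mg/dL
Patient A: CrCl = (140 − 73) × 80.2 / (72 × 3.235) × 0.85 = 5373.4 / 232.92 × 0.85 ≈ 19.6 mL/min
Patient B: CrCl = (140 − 54) × 104.8 / (72 × 1.58) × 0.85 = 9012.8 / 113.76 × 0.85 ≈ 67.3 mL/min
|19.6 − 67.3| = 47.7 mL/min

48 mL/min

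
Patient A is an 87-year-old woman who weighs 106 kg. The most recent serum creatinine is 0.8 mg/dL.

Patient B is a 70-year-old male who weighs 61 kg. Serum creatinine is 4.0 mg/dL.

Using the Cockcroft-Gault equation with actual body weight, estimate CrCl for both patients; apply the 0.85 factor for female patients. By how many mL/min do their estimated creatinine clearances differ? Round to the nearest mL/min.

Patient A: CrCl = (140 − 87) × 106 / (72 × 0.8) × 0.85 = 5618.0 / 57.60 × 0.85 ≈ 82.9 mL/min
Patient B: CrCl = (140 − 70) × 61 / (72 × 4) = 4270.0 / 288.00 ≈ 14.8 mL/min
|82.9 − 14.8| = 68.1 mL/min

68 mL/min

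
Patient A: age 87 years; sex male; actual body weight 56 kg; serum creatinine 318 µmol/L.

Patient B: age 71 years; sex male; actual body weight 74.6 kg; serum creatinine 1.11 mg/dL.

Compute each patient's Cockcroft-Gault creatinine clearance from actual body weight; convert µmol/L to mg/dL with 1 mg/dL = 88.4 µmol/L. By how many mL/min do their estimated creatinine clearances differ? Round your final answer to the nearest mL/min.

Patient A: SCr = 318 / 88.4 = 3.597 mg/dL
Patient A: CrCl = (140 − 87) × 56 / (72 × 3.597) = 2968.0 / 258.98 ≈ 11.5 mL/min
Patient B: CrCl = (140 − 71) × 74.6 / (72 × 1.11) = 5147.4 / 79.92 ≈ 64.4 mL/min
|11.5 − 64.4| = 52.9 mL/min

53 mL/min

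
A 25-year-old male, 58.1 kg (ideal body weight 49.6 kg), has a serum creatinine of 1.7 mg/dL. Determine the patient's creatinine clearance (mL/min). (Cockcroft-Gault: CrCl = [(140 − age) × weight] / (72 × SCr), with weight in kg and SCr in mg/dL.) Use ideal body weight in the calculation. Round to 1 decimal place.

CrCl = (140 − 25) × 49.6 / (72 × 1.7) = 5704.0 / 122.40 ≈ 46.6 mL/min

46.6 mL/min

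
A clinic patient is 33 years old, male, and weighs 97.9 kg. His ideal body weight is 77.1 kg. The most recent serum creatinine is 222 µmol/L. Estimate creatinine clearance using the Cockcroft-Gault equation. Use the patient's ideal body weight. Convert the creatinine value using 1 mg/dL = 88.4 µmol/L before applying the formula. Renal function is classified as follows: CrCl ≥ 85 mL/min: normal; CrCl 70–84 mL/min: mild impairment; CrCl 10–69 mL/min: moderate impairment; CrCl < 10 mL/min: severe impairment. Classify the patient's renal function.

moderate impairment

SCr = 222 / 88.4 = 2.511 mg/dL
CrCl = (140 − 33) × 77.1 / (72 × 2.511) = 8249.7 / 180.79 ≈ 45.6 mL/min
46 mL/min falls in the 'moderate impairment' range.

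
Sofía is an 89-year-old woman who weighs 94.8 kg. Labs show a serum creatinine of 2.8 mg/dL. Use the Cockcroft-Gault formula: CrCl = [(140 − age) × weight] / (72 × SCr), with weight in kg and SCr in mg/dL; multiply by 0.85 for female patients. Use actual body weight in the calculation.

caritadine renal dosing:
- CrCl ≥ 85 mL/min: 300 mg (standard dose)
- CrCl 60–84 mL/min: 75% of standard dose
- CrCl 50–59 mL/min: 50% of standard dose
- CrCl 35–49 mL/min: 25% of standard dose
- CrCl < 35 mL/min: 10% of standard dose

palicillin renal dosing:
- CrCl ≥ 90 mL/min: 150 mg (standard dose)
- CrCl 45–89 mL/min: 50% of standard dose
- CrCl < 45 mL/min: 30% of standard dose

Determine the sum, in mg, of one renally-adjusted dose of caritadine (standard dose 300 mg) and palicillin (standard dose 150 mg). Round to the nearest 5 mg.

75 mg

CrCl = (140 − 89) × 94.8 / (72 × 2.8) × 0.85 = 4834.8 / 201.60 × 0.85 ≈ 20.4 mL/min
CrCl ≈ 20 mL/min.
caritadine: < 35 mL/min → 10% of 300 mg = 30 mg.
palicillin: < 45 mL/min → 30% of 150 mg = 45 mg.
Total = 30 + 45 = 75 mg.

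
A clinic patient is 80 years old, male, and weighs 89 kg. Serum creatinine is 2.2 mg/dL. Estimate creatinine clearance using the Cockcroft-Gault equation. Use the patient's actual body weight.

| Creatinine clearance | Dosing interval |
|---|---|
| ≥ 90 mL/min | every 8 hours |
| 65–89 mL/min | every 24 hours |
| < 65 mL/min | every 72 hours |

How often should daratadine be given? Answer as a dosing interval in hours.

CrCl = (140 − 80) × 89 / (72 × 2.2) = 5340.0 / 158.40 ≈ 33.7 mL/min
CrCl ≈ 34 mL/min → bracket < 65 mL/min → every 72 hours.

every 72 hours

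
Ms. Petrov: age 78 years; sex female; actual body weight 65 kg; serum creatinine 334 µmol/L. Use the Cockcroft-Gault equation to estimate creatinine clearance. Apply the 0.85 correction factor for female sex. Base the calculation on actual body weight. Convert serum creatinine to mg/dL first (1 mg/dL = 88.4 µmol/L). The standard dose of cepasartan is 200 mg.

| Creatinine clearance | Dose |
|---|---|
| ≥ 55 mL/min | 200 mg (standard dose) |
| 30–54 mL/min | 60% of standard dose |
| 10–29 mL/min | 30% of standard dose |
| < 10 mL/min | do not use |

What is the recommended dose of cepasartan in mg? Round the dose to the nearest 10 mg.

SCr = 334 / 88.4 = 3.778 mg/dL
CrCl = (140 − 78) × 65 / (72 × 3.778) × 0.85 = 4030.0 / 272.02 × 0.85 ≈ 12.6 mL/min
CrCl ≈ 13 mL/min → bracket 10–29 mL/min.
30% of 200 mg = 60 mg

60 mg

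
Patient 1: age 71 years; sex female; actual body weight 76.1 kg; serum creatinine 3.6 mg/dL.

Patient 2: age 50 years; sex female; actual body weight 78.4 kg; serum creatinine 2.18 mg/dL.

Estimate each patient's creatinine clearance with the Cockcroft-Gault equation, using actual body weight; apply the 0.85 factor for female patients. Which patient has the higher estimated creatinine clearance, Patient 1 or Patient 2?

Patient 2

Patient 1: CrCl = (140 − 71) × 76.1 / (72 × 3.6) × 0.85 = 5250.9 / 259.20 × 0.85 ≈ 17.2 mL/min
Patient 2: CrCl = (140 − 50) × 78.4 / (72 × 2.18) × 0.85 = 7056.0 / 156.96 × 0.85 ≈ 38.2 mL/min
17.2 vs 38.2 mL/min → Patient 2 is higher.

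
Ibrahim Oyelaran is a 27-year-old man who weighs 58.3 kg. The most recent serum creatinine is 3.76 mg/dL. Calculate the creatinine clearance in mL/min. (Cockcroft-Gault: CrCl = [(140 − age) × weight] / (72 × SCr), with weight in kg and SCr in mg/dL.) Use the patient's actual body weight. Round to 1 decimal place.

24.3 mL/min

CrCl = (140 − 27) × 58.3 / (72 × 3.76) = 6587.9 / 270.72 ≈ 24.3 mL/min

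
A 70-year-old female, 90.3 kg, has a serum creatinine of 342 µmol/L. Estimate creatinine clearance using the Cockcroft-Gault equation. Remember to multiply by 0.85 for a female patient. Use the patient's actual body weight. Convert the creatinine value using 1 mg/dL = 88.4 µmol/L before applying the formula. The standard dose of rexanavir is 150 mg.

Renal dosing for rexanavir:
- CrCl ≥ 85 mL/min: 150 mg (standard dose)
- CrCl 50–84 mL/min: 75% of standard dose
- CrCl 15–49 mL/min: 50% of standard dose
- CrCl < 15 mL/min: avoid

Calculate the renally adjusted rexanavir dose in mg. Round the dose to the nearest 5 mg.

SCr = 342 / 88.4 = 3.869 mg/dL
CrCl = (140 − 70) × 90.3 / (72 × 3.869) × 0.85 = 6321.0 / 278.57 × 0.85 ≈ 19.3 mL/min
CrCl ≈ 19 mL/min → bracket 15–49 mL/min.
50% of 150 mg = 75 mg

75 mg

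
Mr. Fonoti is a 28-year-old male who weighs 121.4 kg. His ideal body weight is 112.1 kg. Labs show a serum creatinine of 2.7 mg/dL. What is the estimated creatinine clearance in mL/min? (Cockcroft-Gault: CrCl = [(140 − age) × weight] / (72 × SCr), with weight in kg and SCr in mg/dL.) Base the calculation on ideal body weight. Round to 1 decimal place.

CrCl = (140 − 28) × 112.1 / (72 × 2.7) = 12555.2 / 194.40 ≈ 64.6 mL/min

64.6 mL/min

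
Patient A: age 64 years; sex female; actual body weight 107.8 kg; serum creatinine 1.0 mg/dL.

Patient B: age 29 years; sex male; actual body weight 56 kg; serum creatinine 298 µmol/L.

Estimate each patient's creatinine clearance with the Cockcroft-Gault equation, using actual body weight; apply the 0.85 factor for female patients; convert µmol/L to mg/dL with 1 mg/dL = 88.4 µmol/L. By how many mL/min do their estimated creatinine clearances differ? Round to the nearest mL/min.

71 mL/min

Patient A: CrCl = (140 − 64) × 107.8 / (72 × 1) × 0.85 = 8192.8 / 72.00 × 0.85 ≈ 96.7 mL/min
Patient B: SCr = 298 / 88.4 = 3.371 mg/dL
Patient B: CrCl = (140 − 29) × 56 / (72 × 3.371) = 6216.0 / 242.71 ≈ 25.6 mL/min
|96.7 − 25.6| = 71.1 mL/min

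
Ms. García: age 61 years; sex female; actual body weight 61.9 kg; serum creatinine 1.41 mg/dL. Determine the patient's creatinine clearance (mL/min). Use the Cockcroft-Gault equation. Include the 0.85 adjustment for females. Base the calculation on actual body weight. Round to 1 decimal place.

CrCl = (140 − 61) × 61.9 / (72 × 1.41) × 0.85 = 4890.1 / 101.52 × 0.85 ≈ 40.9 mL/min

40.9 mL/min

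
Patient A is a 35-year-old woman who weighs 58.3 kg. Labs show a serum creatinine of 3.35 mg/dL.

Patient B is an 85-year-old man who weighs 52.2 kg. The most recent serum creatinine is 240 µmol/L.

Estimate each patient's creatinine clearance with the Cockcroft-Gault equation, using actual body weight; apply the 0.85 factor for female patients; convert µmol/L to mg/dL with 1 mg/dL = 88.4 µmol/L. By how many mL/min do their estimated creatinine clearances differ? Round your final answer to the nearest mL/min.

Patient A: CrCl = (140 − 35) × 58.3 / (72 × 3.35) × 0.85 = 6121.5 / 241.20 × 0.85 ≈ 21.6 mL/min
Patient B: SCr = 240 / 88.4 = 2.715 mg/dL
Patient B: CrCl = (140 − 85) × 52.2 / (72 × 2.715) = 2871.0 / 195.48 ≈ 14.7 mL/min
|21.6 − 14.7| = 6.9 mL/min

7 mL/min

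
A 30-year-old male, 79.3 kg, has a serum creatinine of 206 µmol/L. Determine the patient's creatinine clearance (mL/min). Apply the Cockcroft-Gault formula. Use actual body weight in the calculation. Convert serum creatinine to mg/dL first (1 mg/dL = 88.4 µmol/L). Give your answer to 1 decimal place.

SCr = 206 / 88.4 = 2.33 mg/dL
CrCl = (140 − 30) × 79.3 / (72 × 2.33) = 8723.0 / 167.76 ≈ 52.0 mL/min

52.0 mL/min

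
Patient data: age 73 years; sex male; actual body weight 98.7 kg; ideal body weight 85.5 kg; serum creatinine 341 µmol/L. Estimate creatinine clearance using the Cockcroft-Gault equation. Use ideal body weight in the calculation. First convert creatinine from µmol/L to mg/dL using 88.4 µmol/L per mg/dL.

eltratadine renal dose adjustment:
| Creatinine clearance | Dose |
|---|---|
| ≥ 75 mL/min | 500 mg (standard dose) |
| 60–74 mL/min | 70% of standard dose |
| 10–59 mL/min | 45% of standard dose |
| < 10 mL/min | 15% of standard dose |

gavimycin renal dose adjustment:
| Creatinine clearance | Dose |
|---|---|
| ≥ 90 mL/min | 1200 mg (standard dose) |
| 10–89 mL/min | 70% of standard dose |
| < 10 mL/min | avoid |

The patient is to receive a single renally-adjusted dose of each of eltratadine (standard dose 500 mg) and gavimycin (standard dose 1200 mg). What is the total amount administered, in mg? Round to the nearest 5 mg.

SCr = 341 / 88.4 = 3.857 mg/dL
CrCl = (140 − 73) × 85.5 / (72 × 3.857) = 5728.5 / 277.70 ≈ 20.6 mL/min
CrCl ≈ 21 mL/min.
eltratadine: 10–59 mL/min → 45% of 500 mg = 225 mg.
gavimycin: 10–89 mL/min → 70% of 1200 mg = 840 mg.
Total = 225 + 840 = 1065 mg.

1065 mg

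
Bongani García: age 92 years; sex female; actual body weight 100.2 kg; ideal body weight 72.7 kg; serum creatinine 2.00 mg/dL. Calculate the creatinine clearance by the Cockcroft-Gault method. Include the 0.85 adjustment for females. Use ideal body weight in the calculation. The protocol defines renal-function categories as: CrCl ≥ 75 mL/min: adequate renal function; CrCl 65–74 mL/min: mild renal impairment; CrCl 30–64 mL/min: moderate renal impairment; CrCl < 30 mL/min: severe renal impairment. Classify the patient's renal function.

severe renal impairment

CrCl = (140 − 92) × 72.7 / (72 × 2) × 0.85 = 3489.6 / 144.00 × 0.85 ≈ 20.6 mL/min
21 mL/min falls in the 'severe renal impairment' range.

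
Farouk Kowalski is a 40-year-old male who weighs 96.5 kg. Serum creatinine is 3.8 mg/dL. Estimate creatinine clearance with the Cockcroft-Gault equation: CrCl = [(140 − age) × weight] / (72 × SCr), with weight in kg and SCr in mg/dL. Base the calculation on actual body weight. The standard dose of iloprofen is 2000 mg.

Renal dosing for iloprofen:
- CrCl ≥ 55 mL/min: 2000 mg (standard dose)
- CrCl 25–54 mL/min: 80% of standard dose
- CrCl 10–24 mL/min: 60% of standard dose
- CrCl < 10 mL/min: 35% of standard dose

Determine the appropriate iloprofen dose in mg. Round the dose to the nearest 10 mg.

CrCl = (140 − 40) × 96.5 / (72 × 3.8) = 9650.0 / 273.60 ≈ 35.3 mL/min
CrCl ≈ 35 mL/min → bracket 25–54 mL/min.
80% of 2000 mg = 1600 mg

1600 mg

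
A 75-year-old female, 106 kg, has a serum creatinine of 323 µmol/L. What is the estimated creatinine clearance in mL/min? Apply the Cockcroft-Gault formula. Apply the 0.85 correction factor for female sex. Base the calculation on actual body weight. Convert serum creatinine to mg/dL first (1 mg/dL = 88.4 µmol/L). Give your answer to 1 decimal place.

SCr = 323 / 88.4 = 3.654 mg/dL
CrCl = (140 − 75) × 106 / (72 × 3.654) × 0.85 = 6890.0 / 263.09 × 0.85 ≈ 22.3 mL/min

22.3 mL/min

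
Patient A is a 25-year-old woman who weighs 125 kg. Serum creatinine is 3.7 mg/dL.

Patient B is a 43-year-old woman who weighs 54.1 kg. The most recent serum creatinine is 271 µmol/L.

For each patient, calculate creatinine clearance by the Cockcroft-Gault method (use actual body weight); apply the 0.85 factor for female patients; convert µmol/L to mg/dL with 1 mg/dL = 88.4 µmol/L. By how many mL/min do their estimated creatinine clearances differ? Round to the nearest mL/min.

26 mL/min

Patient A: CrCl = (140 − 25) × 125 / (72 × 3.7) × 0.85 = 14375.0 / 266.40 × 0.85 ≈ 45.9 mL/min
Patient B: SCr = 271 / 88.4 = 3.066 mg/dL
Patient B: CrCl = (140 − 43) × 54.1 / (72 × 3.066) × 0.85 = 5247.7 / 220.75 × 0.85 ≈ 20.2 mL/min
|45.9 − 20.2| = 25.7 mL/min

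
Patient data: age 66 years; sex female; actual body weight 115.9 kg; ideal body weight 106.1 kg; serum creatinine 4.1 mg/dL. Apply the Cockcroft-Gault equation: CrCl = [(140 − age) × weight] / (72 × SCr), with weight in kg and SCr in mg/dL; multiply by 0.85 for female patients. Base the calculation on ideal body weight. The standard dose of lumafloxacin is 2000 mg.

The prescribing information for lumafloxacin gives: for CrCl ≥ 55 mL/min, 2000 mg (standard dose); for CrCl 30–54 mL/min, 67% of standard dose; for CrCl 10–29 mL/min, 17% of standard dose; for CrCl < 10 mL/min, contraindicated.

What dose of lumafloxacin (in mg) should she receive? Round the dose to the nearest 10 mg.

340 mg

CrCl = (140 − 66) × 106.1 / (72 × 4.1) × 0.85 = 7851.4 / 295.20 × 0.85 ≈ 22.6 mL/min
CrCl ≈ 23 mL/min → bracket 10–29 mL/min.
17% of 2000 mg = 340 mg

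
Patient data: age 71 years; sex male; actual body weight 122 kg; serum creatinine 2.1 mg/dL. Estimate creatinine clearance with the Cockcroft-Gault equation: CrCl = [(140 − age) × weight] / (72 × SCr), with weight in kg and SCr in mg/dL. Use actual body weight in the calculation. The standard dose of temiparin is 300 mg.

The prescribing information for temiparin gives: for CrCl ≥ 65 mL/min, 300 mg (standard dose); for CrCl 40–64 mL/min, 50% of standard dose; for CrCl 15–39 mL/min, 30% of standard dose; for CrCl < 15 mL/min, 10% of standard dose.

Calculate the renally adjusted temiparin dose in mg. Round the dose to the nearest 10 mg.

CrCl = (140 − 71) × 122 / (72 × 2.1) = 8418.0 / 151.20 ≈ 55.7 mL/min
CrCl ≈ 56 mL/min → bracket 40–64 mL/min.
50% of 300 mg = 150 mg

150 mg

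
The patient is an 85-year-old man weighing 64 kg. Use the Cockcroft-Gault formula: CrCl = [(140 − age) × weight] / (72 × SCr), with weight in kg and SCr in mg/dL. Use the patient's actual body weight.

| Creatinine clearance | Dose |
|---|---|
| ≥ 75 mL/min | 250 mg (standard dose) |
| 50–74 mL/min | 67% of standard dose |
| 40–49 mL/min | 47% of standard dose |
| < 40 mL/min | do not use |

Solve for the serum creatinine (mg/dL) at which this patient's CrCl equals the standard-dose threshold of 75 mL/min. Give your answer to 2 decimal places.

0.65 mg/dL

Standard dose requires CrCl ≥ 75 mL/min.
Set (140 − 85) × 64 / (72 × SCr) = 75
SCr = (140 − 85) × 64 / (72 × 75) = 0.652 mg/dL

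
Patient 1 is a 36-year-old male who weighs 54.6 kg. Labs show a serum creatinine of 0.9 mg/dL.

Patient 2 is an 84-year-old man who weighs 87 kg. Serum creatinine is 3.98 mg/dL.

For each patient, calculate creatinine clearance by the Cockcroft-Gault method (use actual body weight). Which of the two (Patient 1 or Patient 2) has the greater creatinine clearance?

Patient 1: CrCl = (140 − 36) × 54.6 / (72 × 0.9) = 5678.4 / 64.80 ≈ 87.6 mL/min
Patient 2: CrCl = (140 − 84) × 87 / (72 × 3.98) = 4872.0 / 286.56 ≈ 17.0 mL/min
87.6 vs 17.0 mL/min → Patient 1 is higher.

Patient 1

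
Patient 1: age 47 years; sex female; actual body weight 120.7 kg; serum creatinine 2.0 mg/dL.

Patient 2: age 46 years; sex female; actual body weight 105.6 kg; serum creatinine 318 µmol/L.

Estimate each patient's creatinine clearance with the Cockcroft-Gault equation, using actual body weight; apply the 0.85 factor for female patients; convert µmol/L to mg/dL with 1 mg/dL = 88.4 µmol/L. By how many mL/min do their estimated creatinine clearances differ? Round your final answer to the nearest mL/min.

34 mL/min

Patient 1: CrCl = (140 − 47) × 120.7 / (72 × 2) × 0.85 = 11225.1 / 144.00 × 0.85 ≈ 66.3 mL/min
Patient 2: SCr = 318 / 88.4 = 3.597 mg/dL
Patient 2: CrCl = (140 − 46) × 105.6 / (72 × 3.597) × 0.85 = 9926.4 / 258.98 × 0.85 ≈ 32.6 mL/min
|66.3 − 32.6| = 33.7 mL/min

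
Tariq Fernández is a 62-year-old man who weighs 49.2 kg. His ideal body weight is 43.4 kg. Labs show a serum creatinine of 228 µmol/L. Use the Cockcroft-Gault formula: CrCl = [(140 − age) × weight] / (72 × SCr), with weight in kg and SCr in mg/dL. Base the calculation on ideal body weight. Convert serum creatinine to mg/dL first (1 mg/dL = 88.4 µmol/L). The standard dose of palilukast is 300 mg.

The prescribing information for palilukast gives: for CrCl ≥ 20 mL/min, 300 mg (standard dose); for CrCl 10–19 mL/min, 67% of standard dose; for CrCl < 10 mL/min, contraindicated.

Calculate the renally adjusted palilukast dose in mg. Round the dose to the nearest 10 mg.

SCr = 228 / 88.4 = 2.579 mg/dL
CrCl = (140 − 62) × 43.4 / (72 × 2.579) = 3385.2 / 185.69 ≈ 18.2 mL/min
CrCl ≈ 18 mL/min → bracket 10–19 mL/min.
67% of 300 mg = 201 mg → 200 mg

200 mg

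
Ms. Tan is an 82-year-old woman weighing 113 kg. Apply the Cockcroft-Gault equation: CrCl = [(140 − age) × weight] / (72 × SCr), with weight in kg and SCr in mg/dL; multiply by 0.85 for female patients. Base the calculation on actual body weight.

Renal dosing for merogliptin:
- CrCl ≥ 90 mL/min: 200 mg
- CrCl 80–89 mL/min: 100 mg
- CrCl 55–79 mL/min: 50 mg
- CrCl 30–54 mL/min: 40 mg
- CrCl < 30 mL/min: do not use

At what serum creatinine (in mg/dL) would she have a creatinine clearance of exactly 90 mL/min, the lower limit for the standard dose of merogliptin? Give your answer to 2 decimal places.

0.86 mg/dL

Standard dose requires CrCl ≥ 90 mL/min.
Set (140 − 82) × 113 × 0.85 / (72 × SCr) = 90
SCr = (140 − 82) × 113 × 0.85 / (72 × 90) = 0.860 mg/dL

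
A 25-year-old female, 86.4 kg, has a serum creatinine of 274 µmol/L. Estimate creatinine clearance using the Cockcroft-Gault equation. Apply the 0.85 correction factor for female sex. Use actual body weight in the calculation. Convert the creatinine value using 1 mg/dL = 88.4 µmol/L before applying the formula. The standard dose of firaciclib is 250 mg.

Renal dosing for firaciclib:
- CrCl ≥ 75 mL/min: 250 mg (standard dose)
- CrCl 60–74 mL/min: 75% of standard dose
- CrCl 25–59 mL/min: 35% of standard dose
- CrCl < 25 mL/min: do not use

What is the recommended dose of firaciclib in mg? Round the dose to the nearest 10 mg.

SCr = 274 / 88.4 = 3.1 mg/dL
CrCl = (140 − 25) × 86.4 / (72 × 3.1) × 0.85 = 9936.0 / 223.20 × 0.85 ≈ 37.8 mL/min
CrCl ≈ 38 mL/min → bracket 25–59 mL/min.
35% of 250 mg = 87.5 mg → 90 mg

90 mg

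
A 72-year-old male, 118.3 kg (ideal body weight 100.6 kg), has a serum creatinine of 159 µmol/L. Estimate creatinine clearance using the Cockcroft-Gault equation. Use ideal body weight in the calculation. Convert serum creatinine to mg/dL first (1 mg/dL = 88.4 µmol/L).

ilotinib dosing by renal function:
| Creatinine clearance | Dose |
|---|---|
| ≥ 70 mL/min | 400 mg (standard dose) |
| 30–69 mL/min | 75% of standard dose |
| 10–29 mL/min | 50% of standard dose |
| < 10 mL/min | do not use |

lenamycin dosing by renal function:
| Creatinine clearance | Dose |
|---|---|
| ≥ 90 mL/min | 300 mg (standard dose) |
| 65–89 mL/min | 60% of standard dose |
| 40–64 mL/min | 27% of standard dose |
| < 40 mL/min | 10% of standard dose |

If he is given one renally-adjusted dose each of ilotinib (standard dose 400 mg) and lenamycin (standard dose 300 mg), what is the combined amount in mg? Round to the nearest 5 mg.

SCr = 159 / 88.4 = 1.799 mg/dL
CrCl = (140 − 72) × 100.6 / (72 × 1.799) = 6840.8 / 129.53 ≈ 52.8 mL/min
CrCl ≈ 53 mL/min.
ilotinib: 30–69 mL/min → 75% of 400 mg = 300 mg.
lenamycin: 40–64 mL/min → 27% of 300 mg = 81 mg.
Total = 300 + 81 = 381 mg.

380 mg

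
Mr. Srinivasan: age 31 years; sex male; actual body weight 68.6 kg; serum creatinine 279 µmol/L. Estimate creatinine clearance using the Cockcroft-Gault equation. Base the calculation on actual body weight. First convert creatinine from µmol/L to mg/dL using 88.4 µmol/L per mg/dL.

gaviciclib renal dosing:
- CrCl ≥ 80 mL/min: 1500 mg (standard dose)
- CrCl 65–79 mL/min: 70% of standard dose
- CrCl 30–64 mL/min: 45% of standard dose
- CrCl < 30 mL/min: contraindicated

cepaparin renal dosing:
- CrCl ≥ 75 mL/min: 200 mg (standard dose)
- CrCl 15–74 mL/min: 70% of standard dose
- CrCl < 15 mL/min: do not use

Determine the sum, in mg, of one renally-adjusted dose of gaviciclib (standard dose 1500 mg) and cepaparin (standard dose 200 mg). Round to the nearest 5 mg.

SCr = 279 / 88.4 = 3.156 mg/dL
CrCl = (140 − 31) × 68.6 / (72 × 3.156) = 7477.4 / 227.23 ≈ 32.9 mL/min
CrCl ≈ 33 mL/min.
gaviciclib: 30–64 mL/min → 45% of 1500 mg = 675 mg.
cepaparin: 15–74 mL/min → 70% of 200 mg = 140 mg.
Total = 675 + 140 = 815 mg.

815 mg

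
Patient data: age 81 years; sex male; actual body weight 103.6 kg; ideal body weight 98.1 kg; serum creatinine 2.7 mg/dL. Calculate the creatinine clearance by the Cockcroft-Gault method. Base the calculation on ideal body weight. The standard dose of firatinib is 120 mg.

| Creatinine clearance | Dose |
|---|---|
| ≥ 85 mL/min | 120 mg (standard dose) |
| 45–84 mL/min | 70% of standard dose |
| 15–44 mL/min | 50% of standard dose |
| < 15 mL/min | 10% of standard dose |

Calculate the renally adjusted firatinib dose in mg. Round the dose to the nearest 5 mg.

CrCl = (140 − 81) × 98.1 / (72 × 2.7) = 5787.9 / 194.40 ≈ 29.8 mL/min
CrCl ≈ 30 mL/min → bracket 15–44 mL/min.
50% of 120 mg = 60 mg

60 mg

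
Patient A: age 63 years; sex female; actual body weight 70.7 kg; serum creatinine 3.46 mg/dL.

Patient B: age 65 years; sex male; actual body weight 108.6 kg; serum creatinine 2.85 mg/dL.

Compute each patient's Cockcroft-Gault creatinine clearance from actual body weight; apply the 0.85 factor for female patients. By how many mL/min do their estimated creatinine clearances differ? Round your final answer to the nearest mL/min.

Patient A: CrCl = (140 − 63) × 70.7 / (72 × 3.46) × 0.85 = 5443.9 / 249.12 × 0.85 ≈ 18.6 mL/min
Patient B: CrCl = (140 − 65) × 108.6 / (72 × 2.85) = 8145.0 / 205.20 ≈ 39.7 mL/min
|18.6 − 39.7| = 21.1 mL/min

21 mL/min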